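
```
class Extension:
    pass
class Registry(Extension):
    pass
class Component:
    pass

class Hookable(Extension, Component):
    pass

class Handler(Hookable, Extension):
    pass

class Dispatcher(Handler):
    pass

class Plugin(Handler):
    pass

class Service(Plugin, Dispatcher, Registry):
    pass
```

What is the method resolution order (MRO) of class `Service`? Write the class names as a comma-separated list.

Service, Plugin, Dispatcher, Handler, Hookable, Registry, Extension, Component, object

L[Service] = Service + merge(L[Plugin], L[Dispatcher], L[Registry], [Plugin Dispatcher Registry])
  take Plugin:  [Plugin Handler Hookable Extension Component object] + [Dispatcher Handler Hookable Extension Component object] + [Registry Extension object] + [Plugin Dispatcher Registry]
  take Dispatcher:  [Handler Hookable Extension Component object] + [Dispatcher Handler Hookable Extension Component object] + [Registry Extension object] + [Dispatcher Registry]
  take Handler:  [Handler Hookable Extension Component object] + [Handler Hookable Extension Component object] + [Registry Extension object] + [Registry]
  take Hookable:  [Hookable Extension Component object] + [Hookable Extension Component object] + [Registry Extension object] + [Registry]
  take Registry:  [Extension Component object] + [Extension Component object] + [Registry Extension object] + [Registry]
  take Extension:  [Extension Component object] + [Extension Component object] + [Extension object]
  take Component:  [Component object] + [Component object] + [object]
  take object:  [object] + [object] + [object]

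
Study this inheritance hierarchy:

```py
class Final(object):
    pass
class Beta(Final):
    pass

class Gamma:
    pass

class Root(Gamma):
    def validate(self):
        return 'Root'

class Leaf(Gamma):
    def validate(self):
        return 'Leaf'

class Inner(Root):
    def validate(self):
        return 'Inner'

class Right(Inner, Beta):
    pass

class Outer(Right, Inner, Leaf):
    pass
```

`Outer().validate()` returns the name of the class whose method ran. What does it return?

L[Outer] = Outer + merge(L[Right], L[Inner], L[Leaf], [Right Inner Leaf])
  take Right:  [Right Inner Root Gamma Beta Final object] + [Inner Root Gamma object] + [Leaf Gamma object] + [Right Inner Leaf]
  take Inner:  [Inner Root Gamma Beta Final object] + [Inner Root Gamma object] + [Leaf Gamma object] + [Inner Leaf]
  take Root:  [Root Gamma Beta Final object] + [Root Gamma object] + [Leaf Gamma object] + [Leaf]
  take Leaf:  [Gamma Beta Final object] + [Gamma object] + [Leaf Gamma object] + [Leaf]
  take Gamma:  [Gamma Beta Final object] + [Gamma object] + [Gamma object]
  take Beta:  [Beta Final object] + [object] + [object]
  take Final:  [Final object] + [object] + [object]
  take object:  [object] + [object] + [object]
MRO: Outer Right Inner Root Leaf Gamma Beta Final object
validate is defined in: Inner, Leaf, Root. First along the MRO is Inner.

Inner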